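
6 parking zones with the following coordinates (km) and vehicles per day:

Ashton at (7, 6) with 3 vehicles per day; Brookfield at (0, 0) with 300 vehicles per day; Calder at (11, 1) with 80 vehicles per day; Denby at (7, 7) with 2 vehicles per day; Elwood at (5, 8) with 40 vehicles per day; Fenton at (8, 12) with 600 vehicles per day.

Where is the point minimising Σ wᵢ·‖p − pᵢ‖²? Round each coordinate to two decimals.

(5.77, 7.45)

The minimiser of Σwᵢ‖p−pᵢ‖² is the weighted centroid p* = (Σwᵢpᵢ)/(Σwᵢ).
Σwᵢ = 1025.
Σwᵢxᵢ = 3·7 + 300·0 + 80·11 + 2·7 + 40·5 + 600·8 = 5915.
Σwᵢyᵢ = 3·6 + 300·0 + 80·1 + 2·7 + 40·8 + 600·12 = 7632.
x* = 5915/1025 = 5.77, y* = 7632/1025 = 7.45.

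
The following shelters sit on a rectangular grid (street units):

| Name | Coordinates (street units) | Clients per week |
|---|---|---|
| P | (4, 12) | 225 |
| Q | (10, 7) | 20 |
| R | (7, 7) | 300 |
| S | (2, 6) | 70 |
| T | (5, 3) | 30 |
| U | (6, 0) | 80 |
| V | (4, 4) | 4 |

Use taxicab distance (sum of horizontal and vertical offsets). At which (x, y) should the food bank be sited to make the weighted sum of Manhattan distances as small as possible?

Manhattan distance separates: Σwᵢ(|x−xᵢ|+|y−yᵢ|) = Σwᵢ|x−xᵢ| + Σwᵢ|y−yᵢ|, so x and y are optimised independently as 1-D weighted medians.
Total weight W = 729; half = 364.5.
x-coordinate, sorted with cumulative weight:
  x=2 (S, w=70) cum 70
  x=4 (P, w=225) cum 295
  x=4 (V, w=4) cum 299
  x=5 (T, w=30) cum 329
  x=6 (U, w=80) cum 409  ← median
  x=7 (R, w=300) cum 709
  x=10 (Q, w=20) cum 729
⇒ x* = 6
y-coordinate, sorted with cumulative weight:
  y=0 (U, w=80) cum 80
  y=3 (T, w=30) cum 110
  y=4 (V, w=4) cum 114
  y=6 (S, w=70) cum 184
  y=7 (Q, w=20) cum 204
  y=7 (R, w=300) cum 504  ← median
  y=12 (P, w=225) cum 729
⇒ y* = 7

(6, 7)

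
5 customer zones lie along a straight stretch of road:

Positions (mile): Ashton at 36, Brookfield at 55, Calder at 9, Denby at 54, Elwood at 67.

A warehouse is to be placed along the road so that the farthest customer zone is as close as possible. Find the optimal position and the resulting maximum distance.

The 1-center on a line is the midpoint of the two extreme points: leftmost at 9, rightmost at 67.
Optimal location = (9 + 67)/2 = 38; maximum distance = (67 − 9)/2 = 29.

location 38, max distance 29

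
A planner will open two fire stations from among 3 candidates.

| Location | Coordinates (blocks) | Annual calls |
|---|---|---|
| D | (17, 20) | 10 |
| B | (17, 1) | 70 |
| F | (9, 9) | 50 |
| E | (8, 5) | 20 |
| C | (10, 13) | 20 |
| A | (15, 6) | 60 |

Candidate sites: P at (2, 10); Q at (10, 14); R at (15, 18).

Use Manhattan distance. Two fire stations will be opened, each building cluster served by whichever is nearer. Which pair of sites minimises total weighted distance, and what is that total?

{Q, R}, total 2630

Evaluate every pair (each demand assigned to the nearer of the two):
  {Q, R}: total = 2630
  {P, Q}: total = 2850
  {P, R}: total = 2910
Best pair: {Q, R} with total 2630.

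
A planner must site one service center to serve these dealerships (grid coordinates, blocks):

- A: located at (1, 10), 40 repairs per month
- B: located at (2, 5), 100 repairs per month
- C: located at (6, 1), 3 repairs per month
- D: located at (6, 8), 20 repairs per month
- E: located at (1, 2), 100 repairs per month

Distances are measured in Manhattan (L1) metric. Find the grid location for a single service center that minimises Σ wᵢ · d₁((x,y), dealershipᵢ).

Manhattan distance separates: Σwᵢ(|x−xᵢ|+|y−yᵢ|) = Σwᵢ|x−xᵢ| + Σwᵢ|y−yᵢ|, so x and y are optimised independently as 1-D weighted medians.
Total weight W = 263; half = 131.5.
x-coordinate, sorted with cumulative weight:
  x=1 (A, w=40) cum 40
  x=1 (E, w=100) cum 140  ← median
  x=2 (B, w=100) cum 240
  x=6 (C, w=3) cum 243
  x=6 (D, w=20) cum 263
⇒ x* = 1
y-coordinate, sorted with cumulative weight:
  y=1 (C, w=3) cum 3
  y=2 (E, w=100) cum 103
  y=5 (B, w=100) cum 203  ← median
  y=8 (D, w=20) cum 223
  y=10 (A, w=40) cum 263
⇒ y* = 5

(1, 5)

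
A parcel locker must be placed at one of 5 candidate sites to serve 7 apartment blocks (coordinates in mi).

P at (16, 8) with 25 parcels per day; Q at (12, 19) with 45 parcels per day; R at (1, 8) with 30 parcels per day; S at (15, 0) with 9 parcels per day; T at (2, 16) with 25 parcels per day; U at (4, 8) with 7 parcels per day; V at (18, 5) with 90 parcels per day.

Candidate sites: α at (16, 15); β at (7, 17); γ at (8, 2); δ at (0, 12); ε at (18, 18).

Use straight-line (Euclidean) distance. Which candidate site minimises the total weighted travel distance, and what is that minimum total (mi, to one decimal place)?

Total weighted distance at each candidate:
  α (16, 15): total = 2427.4
  β (7, 17): total = 2713.1
  γ (8, 2): total = 2748.9
  δ (0, 12): total = 3223.6
  ε (18, 18): total = 2978.1
Minimum is at α with total 2427.4 mi.

α, total 2427.4 mi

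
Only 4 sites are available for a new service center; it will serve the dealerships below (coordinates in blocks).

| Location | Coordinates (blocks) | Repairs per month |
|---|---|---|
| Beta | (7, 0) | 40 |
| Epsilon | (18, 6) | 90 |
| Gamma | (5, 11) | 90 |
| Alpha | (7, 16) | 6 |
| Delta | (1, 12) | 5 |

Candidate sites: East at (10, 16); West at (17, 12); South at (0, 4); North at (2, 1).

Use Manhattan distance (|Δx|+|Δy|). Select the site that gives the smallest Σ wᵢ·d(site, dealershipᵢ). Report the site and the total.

West, total 2844 blocks

Total weighted distance at each candidate:
  East (10, 16): total = 3363
  West (17, 12): total = 2844
  South (0, 4): total = 3479
  North (2, 1): total = 3480
Minimum is at West with total 2844 blocks.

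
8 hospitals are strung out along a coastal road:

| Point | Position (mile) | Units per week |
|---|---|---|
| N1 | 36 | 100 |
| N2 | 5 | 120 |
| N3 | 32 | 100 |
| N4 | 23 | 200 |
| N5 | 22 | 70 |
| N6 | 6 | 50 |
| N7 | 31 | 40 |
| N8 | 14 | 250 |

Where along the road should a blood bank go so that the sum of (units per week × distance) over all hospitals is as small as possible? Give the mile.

x = 22

For a sum of weighted absolute distances on a line, the optimum is the weighted median (not the mean). Total weight W = 930; half-weight = 465.
Sort by position and accumulate weight:
  mile 5 (N2, w=120) → cum 120
  mile 6 (N6, w=50) → cum 170
  mile 14 (N8, w=250) → cum 420
  mile 22 (N5, w=70) → cum 490  ≥ 465 → median here
  mile 23 (N4, w=200) → cum 690
  mile 31 (N7, w=40) → cum 730
  mile 32 (N3, w=100) → cum 830
  mile 36 (N1, w=100) → cum 930
Optimal location: mile 22.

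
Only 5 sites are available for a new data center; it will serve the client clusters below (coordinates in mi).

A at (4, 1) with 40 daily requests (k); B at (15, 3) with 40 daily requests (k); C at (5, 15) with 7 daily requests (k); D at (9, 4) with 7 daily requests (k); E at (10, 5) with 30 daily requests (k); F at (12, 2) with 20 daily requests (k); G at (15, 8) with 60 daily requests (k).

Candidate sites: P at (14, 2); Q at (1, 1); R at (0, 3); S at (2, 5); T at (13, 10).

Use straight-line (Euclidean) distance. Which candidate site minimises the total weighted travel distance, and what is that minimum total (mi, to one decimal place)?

Total weighted distance at each candidate:
  P (14, 2): total = 1161.9
  Q (1, 1): total = 2302.9
  R (0, 3): total = 2428.7
  S (2, 5): total = 2076.9
  T (13, 10): total = 1422.7
Minimum is at P with total 1161.9 mi.

P, total 1161.9 mi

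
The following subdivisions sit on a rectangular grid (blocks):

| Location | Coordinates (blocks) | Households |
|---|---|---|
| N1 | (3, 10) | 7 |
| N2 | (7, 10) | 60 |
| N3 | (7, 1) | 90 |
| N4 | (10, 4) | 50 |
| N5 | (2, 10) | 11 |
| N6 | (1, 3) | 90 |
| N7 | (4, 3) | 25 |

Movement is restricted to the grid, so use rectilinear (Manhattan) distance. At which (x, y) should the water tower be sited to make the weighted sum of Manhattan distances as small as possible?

Manhattan distance separates: Σwᵢ(|x−xᵢ|+|y−yᵢ|) = Σwᵢ|x−xᵢ| + Σwᵢ|y−yᵢ|, so x and y are optimised independently as 1-D weighted medians.
Total weight W = 333; half = 166.5.
x-coordinate, sorted with cumulative weight:
  x=1 (N6, w=90) cum 90
  x=2 (N5, w=11) cum 101
  x=3 (N1, w=7) cum 108
  x=4 (N7, w=25) cum 133
  x=7 (N2, w=60) cum 193  ← median
  x=7 (N3, w=90) cum 283
  x=10 (N4, w=50) cum 333
⇒ x* = 7
y-coordinate, sorted with cumulative weight:
  y=1 (N3, w=90) cum 90
  y=3 (N6, w=90) cum 180  ← median
  y=3 (N7, w=25) cum 205
  y=4 (N4, w=50) cum 255
  y=10 (N1, w=7) cum 262
  y=10 (N2, w=60) cum 322
  y=10 (N5, w=11) cum 333
⇒ y* = 3

(7, 3)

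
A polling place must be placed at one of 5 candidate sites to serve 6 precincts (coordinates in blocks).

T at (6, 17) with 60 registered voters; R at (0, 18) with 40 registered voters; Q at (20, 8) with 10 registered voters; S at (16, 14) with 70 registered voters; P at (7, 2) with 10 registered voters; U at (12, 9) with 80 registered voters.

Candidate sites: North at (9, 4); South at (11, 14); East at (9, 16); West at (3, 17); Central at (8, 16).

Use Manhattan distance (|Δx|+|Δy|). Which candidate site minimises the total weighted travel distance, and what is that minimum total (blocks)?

Total weighted distance at each candidate:
  North (9, 4): total = 3900
  South (11, 14): total = 2220
  East (9, 16): total = 2460
  West (3, 17): total = 3270
  Central (8, 16): total = 2510
Minimum is at South with total 2220 blocks.

South, total 2220 blocks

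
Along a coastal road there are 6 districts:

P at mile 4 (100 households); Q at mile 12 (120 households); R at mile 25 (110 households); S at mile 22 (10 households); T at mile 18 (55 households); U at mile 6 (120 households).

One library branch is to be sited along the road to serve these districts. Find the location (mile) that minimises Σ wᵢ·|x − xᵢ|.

For a sum of weighted absolute distances on a line, the optimum is the weighted median (not the mean). Total weight W = 515; half-weight = 257.5.
Sort by position and accumulate weight:
  mile 4 (P, w=100) → cum 100
  mile 6 (U, w=120) → cum 220
  mile 12 (Q, w=120) → cum 340  ≥ 257.5 → median here
  mile 18 (T, w=55) → cum 395
  mile 22 (S, w=10) → cum 405
  mile 25 (R, w=110) → cum 515
Optimal location: mile 12.

x = 12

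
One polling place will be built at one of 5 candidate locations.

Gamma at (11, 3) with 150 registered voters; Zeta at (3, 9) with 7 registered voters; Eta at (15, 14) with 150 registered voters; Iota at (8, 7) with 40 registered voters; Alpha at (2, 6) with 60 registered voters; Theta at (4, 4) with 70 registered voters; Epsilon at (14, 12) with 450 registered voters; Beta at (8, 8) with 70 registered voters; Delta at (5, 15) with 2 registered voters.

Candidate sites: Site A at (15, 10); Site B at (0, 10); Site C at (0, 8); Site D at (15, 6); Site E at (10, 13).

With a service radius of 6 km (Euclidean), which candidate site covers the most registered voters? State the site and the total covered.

Site E, covering 672

Coverage radius r = 6 km; a point is covered iff (Δx)²+(Δy)² ≤ 6² = 36.
  Site A (15, 10): covers {Eta, Epsilon} → 600
  Site B (0, 10): covers {Zeta, Alpha} → 67
  Site C (0, 8): covers {Zeta, Alpha, Theta} → 137
  Site D (15, 6): covers {Gamma} → 150
  Site E (10, 13): covers {Eta, Epsilon, Beta, Delta} → 672
Maximum coverage at Site E: 672 registered voters.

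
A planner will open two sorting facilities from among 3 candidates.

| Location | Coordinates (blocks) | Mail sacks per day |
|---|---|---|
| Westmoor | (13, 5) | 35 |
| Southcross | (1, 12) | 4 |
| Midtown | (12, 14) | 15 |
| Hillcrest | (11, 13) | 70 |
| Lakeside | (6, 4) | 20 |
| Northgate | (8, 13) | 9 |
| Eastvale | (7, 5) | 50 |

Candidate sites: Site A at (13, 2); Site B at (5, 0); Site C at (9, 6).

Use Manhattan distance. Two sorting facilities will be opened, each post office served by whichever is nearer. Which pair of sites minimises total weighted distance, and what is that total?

Evaluate every pair (each demand assigned to the nearer of the two):
  {Site A, Site C}: total = 1278
  {Site B, Site C}: total = 1348
  {Site A, Site B}: total = 1868
Best pair: {Site A, Site C} with total 1278.

{Site A, Site C}, total 1278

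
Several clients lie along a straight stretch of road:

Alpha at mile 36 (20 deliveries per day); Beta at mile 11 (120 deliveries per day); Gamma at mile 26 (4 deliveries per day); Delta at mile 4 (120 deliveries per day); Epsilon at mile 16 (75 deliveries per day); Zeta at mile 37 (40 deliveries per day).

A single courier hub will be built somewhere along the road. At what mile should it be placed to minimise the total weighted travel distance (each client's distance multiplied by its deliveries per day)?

x = 11

For a sum of weighted absolute distances on a line, the optimum is the weighted median (not the mean). Total weight W = 379; half-weight = 189.5.
Sort by position and accumulate weight:
  mile 4 (Delta, w=120) → cum 120
  mile 11 (Beta, w=120) → cum 240  ≥ 189.5 → median here
  mile 16 (Epsilon, w=75) → cum 315
  mile 26 (Gamma, w=4) → cum 319
  mile 36 (Alpha, w=20) → cum 339
  mile 37 (Zeta, w=40) → cum 379
Optimal location: mile 11.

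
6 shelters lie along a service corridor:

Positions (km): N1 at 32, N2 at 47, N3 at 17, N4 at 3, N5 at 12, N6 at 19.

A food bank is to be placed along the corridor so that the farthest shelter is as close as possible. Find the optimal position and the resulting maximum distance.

location 25, max distance 22

The 1-center on a line is the midpoint of the two extreme points: leftmost at 3, rightmost at 47.
Optimal location = (3 + 47)/2 = 25; maximum distance = (47 − 3)/2 = 22.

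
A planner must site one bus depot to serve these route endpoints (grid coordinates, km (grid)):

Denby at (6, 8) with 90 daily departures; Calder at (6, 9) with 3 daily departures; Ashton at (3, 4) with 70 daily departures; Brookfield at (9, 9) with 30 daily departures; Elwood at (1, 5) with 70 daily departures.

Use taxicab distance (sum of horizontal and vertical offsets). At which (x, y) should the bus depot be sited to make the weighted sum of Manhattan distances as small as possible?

(3, 5)

Manhattan distance separates: Σwᵢ(|x−xᵢ|+|y−yᵢ|) = Σwᵢ|x−xᵢ| + Σwᵢ|y−yᵢ|, so x and y are optimised independently as 1-D weighted medians.
Total weight W = 263; half = 131.5.
x-coordinate, sorted with cumulative weight:
  x=1 (Elwood, w=70) cum 70
  x=3 (Ashton, w=70) cum 140  ← median
  x=6 (Denby, w=90) cum 230
  x=6 (Calder, w=3) cum 233
  x=9 (Brookfield, w=30) cum 263
⇒ x* = 3
y-coordinate, sorted with cumulative weight:
  y=4 (Ashton, w=70) cum 70
  y=5 (Elwood, w=70) cum 140  ← median
  y=8 (Denby, w=90) cum 230
  y=9 (Calder, w=3) cum 233
  y=9 (Brookfield, w=30) cum 263
⇒ y* = 5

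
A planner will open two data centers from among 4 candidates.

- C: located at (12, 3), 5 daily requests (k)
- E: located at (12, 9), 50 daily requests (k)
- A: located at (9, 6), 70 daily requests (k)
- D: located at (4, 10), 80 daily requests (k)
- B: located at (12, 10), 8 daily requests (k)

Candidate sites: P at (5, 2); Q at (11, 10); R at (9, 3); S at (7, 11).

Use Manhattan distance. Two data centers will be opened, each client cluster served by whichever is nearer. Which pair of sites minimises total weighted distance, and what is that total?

Evaluate every pair (each demand assigned to the nearer of the two):
  {Q, S}: total = 888
  {Q, R}: total = 893
  {R, S}: total = 943
  {P, Q}: total = 1128
  {P, S}: total = 1248
  {P, R}: total = 1475
Best pair: {Q, S} with total 888.

{Q, S}, total 888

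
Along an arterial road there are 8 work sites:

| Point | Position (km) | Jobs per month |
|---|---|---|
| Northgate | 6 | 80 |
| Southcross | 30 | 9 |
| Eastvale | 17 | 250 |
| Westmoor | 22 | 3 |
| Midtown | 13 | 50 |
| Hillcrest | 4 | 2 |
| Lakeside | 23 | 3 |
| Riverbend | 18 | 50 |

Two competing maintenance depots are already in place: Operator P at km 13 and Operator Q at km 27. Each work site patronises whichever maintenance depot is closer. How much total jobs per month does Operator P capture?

The indifferent point is the midpoint (13+27)/2 = 20; work sites left of it (closer to Operator P at 13) go to Operator P, those right go to Operator Q.
  Hillcrest at 4 (w=2) → Operator P
  Northgate at 6 (w=80) → Operator P
  Midtown at 13 (w=50) → Operator P
  Eastvale at 17 (w=250) → Operator P
  Riverbend at 18 (w=50) → Operator P
  Westmoor at 22 (w=3) → Operator Q
  Lakeside at 23 (w=3) → Operator Q
  Southcross at 30 (w=9) → Operator Q
Operator P captures 432; Operator Q captures 15.

432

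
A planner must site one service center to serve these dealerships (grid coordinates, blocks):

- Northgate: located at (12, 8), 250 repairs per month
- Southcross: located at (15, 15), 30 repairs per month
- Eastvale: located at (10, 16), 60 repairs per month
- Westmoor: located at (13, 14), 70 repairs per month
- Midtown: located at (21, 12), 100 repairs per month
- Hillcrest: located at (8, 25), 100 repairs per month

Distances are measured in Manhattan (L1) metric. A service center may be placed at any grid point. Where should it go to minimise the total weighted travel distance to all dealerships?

(12, 12)

Manhattan distance separates: Σwᵢ(|x−xᵢ|+|y−yᵢ|) = Σwᵢ|x−xᵢ| + Σwᵢ|y−yᵢ|, so x and y are optimised independently as 1-D weighted medians.
Total weight W = 610; half = 305.
x-coordinate, sorted with cumulative weight:
  x=8 (Hillcrest, w=100) cum 100
  x=10 (Eastvale, w=60) cum 160
  x=12 (Northgate, w=250) cum 410  ← median
  x=13 (Westmoor, w=70) cum 480
  x=15 (Southcross, w=30) cum 510
  x=21 (Midtown, w=100) cum 610
⇒ x* = 12
y-coordinate, sorted with cumulative weight:
  y=8 (Northgate, w=250) cum 250
  y=12 (Midtown, w=100) cum 350  ← median
  y=14 (Westmoor, w=70) cum 420
  y=15 (Southcross, w=30) cum 450
  y=16 (Eastvale, w=60) cum 510
  y=25 (Hillcrest, w=100) cum 610
⇒ y* = 12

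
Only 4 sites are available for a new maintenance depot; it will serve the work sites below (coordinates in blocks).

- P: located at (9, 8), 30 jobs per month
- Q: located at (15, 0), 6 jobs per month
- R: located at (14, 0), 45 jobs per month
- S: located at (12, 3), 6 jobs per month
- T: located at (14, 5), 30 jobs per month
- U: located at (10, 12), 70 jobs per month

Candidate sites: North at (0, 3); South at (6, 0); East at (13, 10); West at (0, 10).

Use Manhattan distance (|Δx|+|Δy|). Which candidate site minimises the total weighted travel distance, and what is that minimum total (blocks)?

Total weighted distance at each candidate:
  North (0, 3): total = 3175
  South (6, 0): total = 2308
  East (13, 10): total = 1325
  West (0, 10): total = 3084
Minimum is at East with total 1325 blocks.

East, total 1325 blocks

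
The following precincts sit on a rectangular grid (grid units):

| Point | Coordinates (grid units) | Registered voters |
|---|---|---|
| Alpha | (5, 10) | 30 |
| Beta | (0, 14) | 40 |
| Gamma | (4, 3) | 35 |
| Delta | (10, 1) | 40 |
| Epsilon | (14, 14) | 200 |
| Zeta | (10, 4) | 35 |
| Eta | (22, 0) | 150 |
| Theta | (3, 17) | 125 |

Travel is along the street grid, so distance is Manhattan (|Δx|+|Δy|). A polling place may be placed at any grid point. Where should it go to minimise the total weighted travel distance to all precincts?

(14, 14)

Manhattan distance separates: Σwᵢ(|x−xᵢ|+|y−yᵢ|) = Σwᵢ|x−xᵢ| + Σwᵢ|y−yᵢ|, so x and y are optimised independently as 1-D weighted medians.
Total weight W = 655; half = 327.5.
x-coordinate, sorted with cumulative weight:
  x=0 (Beta, w=40) cum 40
  x=3 (Theta, w=125) cum 165
  x=4 (Gamma, w=35) cum 200
  x=5 (Alpha, w=30) cum 230
  x=10 (Delta, w=40) cum 270
  x=10 (Zeta, w=35) cum 305
  x=14 (Epsilon, w=200) cum 505  ← median
  x=22 (Eta, w=150) cum 655
⇒ x* = 14
y-coordinate, sorted with cumulative weight:
  y=0 (Eta, w=150) cum 150
  y=1 (Delta, w=40) cum 190
  y=3 (Gamma, w=35) cum 225
  y=4 (Zeta, w=35) cum 260
  y=10 (Alpha, w=30) cum 290
  y=14 (Beta, w=40) cum 330  ← median
  y=14 (Epsilon, w=200) cum 530
  y=17 (Theta, w=125) cum 655
⇒ y* = 14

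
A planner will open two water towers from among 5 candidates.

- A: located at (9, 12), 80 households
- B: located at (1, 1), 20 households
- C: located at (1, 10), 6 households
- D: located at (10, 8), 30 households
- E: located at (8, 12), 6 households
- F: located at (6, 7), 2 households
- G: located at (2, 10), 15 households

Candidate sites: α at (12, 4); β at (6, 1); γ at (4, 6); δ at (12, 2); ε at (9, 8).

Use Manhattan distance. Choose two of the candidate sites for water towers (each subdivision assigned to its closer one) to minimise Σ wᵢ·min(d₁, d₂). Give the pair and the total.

{γ, ε}, total 678

Evaluate every pair (each demand assigned to the nearer of the two):
  {γ, ε}: total = 678
  {β, ε}: total = 683
  {δ, ε}: total = 823
  {α, ε}: total = 863
  {α, γ}: total = 1418
  {β, γ}: total = 1418
  {γ, δ}: total = 1478
  {α, β}: total = 1523
  {α, δ}: total = 1732
  {β, δ}: total = 1749
Best pair: {γ, ε} with total 678.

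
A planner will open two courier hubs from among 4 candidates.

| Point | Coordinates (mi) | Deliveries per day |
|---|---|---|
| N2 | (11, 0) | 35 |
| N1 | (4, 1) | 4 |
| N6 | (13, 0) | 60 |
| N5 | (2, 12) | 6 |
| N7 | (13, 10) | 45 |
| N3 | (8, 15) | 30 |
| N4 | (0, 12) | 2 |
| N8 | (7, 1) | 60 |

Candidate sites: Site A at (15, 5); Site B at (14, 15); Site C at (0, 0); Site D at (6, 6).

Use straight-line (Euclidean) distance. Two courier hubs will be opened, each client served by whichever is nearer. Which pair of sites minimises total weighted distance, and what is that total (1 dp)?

Evaluate every pair (each demand assigned to the nearer of the two):
  {Site A, Site D}: total = 1453.9
  {Site B, Site D}: total = 1623.7
  {Site A, Site B}: total = 1643.0
  {Site A, Site C}: total = 1693.5
  {Site C, Site D}: total = 1848.6
  {Site B, Site C}: total = 2112.2
Best pair: {Site A, Site D} with total 1453.9.

{Site A, Site D}, total 1453.9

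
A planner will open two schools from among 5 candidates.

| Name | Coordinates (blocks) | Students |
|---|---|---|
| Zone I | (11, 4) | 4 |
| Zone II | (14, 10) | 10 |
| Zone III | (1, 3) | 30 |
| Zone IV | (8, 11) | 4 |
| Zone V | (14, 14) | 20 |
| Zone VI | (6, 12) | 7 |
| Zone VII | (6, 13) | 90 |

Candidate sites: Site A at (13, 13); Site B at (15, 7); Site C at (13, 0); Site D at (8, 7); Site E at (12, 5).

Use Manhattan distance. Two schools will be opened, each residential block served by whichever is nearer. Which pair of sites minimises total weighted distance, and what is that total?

Evaluate every pair (each demand assigned to the nearer of the two):
  {Site A, Site D}: total = 1129
  {Site A, Site E}: total = 1192
  {Site A, Site C}: total = 1268
  {Site B, Site D}: total = 1339
  {Site A, Site B}: total = 1362
  {Site D, Site E}: total = 1413
  {Site C, Site D}: total = 1489
  {Site B, Site E}: total = 1989
  {Site C, Site E}: total = 2079
  {Site B, Site C}: total = 2166
Best pair: {Site A, Site D} with total 1129.

{Site A, Site D}, total 1129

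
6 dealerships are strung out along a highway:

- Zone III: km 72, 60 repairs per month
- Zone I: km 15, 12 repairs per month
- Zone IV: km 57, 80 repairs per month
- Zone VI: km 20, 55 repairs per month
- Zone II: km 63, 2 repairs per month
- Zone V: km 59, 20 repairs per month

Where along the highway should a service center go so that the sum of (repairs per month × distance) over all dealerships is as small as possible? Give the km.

x = 57

For a sum of weighted absolute distances on a line, the optimum is the weighted median (not the mean). Total weight W = 229; half-weight = 114.5.
Sort by position and accumulate weight:
  km 15 (Zone I, w=12) → cum 12
  km 20 (Zone VI, w=55) → cum 67
  km 57 (Zone IV, w=80) → cum 147  ≥ 114.5 → median here
  km 59 (Zone V, w=20) → cum 167
  km 63 (Zone II, w=2) → cum 169
  km 72 (Zone III, w=60) → cum 229
Optimal location: km 57.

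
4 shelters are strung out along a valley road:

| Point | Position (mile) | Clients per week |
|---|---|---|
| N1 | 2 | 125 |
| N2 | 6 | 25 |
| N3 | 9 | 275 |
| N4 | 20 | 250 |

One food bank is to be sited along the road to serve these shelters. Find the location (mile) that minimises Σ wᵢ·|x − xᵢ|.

x = 9

For a sum of weighted absolute distances on a line, the optimum is the weighted median (not the mean). Total weight W = 675; half-weight = 337.5.
Sort by position and accumulate weight:
  mile 2 (N1, w=125) → cum 125
  mile 6 (N2, w=25) → cum 150
  mile 9 (N3, w=275) → cum 425  ≥ 337.5 → median here
  mile 20 (N4, w=250) → cum 675
Optimal location: mile 9.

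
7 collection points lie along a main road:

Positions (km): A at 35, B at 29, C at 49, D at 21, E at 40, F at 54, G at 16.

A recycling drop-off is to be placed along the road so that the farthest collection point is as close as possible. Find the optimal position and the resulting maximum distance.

The 1-center on a line is the midpoint of the two extreme points: leftmost at 16, rightmost at 54.
Optimal location = (16 + 54)/2 = 35; maximum distance = (54 − 16)/2 = 19.

location 35, max distance 19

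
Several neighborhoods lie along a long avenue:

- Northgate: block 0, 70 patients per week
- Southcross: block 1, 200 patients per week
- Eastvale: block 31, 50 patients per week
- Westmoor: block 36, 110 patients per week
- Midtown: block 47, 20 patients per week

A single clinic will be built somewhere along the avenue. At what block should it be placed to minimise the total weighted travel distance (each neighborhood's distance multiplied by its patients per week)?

For a sum of weighted absolute distances on a line, the optimum is the weighted median (not the mean). Total weight W = 450; half-weight = 225.
Sort by position and accumulate weight:
  block 0 (Northgate, w=70) → cum 70
  block 1 (Southcross, w=200) → cum 270  ≥ 225 → median here
  block 31 (Eastvale, w=50) → cum 320
  block 36 (Westmoor, w=110) → cum 430
  block 47 (Midtown, w=20) → cum 450
Optimal location: block 1.

x = 1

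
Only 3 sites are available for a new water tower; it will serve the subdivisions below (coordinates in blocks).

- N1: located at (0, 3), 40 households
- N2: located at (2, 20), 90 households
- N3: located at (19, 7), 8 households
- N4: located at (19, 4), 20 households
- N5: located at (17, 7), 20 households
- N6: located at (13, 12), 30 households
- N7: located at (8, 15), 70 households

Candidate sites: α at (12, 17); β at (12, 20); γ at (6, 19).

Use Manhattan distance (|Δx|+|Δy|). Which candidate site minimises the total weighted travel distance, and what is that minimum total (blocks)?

Total weighted distance at each candidate:
  α (12, 17): total = 3646
  β (12, 20): total = 3940
  γ (6, 19): total = 3390
Minimum is at γ with total 3390 blocks.

γ, total 3390 blocks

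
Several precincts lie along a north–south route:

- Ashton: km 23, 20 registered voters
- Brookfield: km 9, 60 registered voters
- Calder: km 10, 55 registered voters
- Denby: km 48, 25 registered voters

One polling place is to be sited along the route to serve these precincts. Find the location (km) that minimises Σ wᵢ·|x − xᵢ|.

For a sum of weighted absolute distances on a line, the optimum is the weighted median (not the mean). Total weight W = 160; half-weight = 80.
Sort by position and accumulate weight:
  km 9 (Brookfield, w=60) → cum 60
  km 10 (Calder, w=55) → cum 115  ≥ 80 → median here
  km 23 (Ashton, w=20) → cum 135
  km 48 (Denby, w=25) → cum 160
Optimal location: km 10.

x = 10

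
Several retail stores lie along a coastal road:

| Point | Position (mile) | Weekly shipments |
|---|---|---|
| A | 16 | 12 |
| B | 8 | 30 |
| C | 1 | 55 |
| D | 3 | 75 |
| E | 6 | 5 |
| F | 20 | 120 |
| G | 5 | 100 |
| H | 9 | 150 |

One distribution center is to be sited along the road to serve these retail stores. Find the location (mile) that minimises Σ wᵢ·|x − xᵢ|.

For a sum of weighted absolute distances on a line, the optimum is the weighted median (not the mean). Total weight W = 547; half-weight = 273.5.
Sort by position and accumulate weight:
  mile 1 (C, w=55) → cum 55
  mile 3 (D, w=75) → cum 130
  mile 5 (G, w=100) → cum 230
  mile 6 (E, w=5) → cum 235
  mile 8 (B, w=30) → cum 265
  mile 9 (H, w=150) → cum 415  ≥ 273.5 → median here
  mile 16 (A, w=12) → cum 427
  mile 20 (F, w=120) → cum 547
Optimal location: mile 9.

x = 9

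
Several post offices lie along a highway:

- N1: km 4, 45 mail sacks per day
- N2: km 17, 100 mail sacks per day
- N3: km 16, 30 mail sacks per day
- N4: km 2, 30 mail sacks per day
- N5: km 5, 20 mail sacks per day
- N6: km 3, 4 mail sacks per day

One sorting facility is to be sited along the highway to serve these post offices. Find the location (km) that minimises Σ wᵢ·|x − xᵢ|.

x = 16

For a sum of weighted absolute distances on a line, the optimum is the weighted median (not the mean). Total weight W = 229; half-weight = 114.5.
Sort by position and accumulate weight:
  km 2 (N4, w=30) → cum 30
  km 3 (N6, w=4) → cum 34
  km 4 (N1, w=45) → cum 79
  km 5 (N5, w=20) → cum 99
  km 16 (N3, w=30) → cum 129  ≥ 114.5 → median here
  km 17 (N2, w=100) → cum 229
Optimal location: km 16.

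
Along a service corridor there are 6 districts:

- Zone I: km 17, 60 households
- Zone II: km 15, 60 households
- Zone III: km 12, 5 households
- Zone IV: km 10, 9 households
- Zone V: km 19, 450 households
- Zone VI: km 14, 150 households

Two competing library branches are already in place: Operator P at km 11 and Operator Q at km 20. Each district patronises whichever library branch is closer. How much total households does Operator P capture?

The indifferent point is the midpoint (11+20)/2 = 15.5; districts left of it (closer to Operator P at 11) go to Operator P, those right go to Operator Q.
  Zone IV at 10 (w=9) → Operator P
  Zone III at 12 (w=5) → Operator P
  Zone VI at 14 (w=150) → Operator P
  Zone II at 15 (w=60) → Operator P
  Zone I at 17 (w=60) → Operator Q
  Zone V at 19 (w=450) → Operator Q
Operator P captures 224; Operator Q captures 510.

224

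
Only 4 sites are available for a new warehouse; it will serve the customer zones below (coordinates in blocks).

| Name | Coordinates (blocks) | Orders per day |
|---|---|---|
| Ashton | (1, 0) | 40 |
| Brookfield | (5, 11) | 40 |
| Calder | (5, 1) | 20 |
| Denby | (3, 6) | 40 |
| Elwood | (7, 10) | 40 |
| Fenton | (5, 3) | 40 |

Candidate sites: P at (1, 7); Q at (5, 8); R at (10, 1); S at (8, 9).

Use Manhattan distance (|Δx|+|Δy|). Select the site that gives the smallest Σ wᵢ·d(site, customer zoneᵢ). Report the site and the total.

Q, total 1260 blocks

Total weighted distance at each candidate:
  P (1, 7): total = 1600
  Q (5, 8): total = 1260
  R (10, 1): total = 2340
  S (8, 9): total = 1820
Minimum is at Q with total 1260 blocks.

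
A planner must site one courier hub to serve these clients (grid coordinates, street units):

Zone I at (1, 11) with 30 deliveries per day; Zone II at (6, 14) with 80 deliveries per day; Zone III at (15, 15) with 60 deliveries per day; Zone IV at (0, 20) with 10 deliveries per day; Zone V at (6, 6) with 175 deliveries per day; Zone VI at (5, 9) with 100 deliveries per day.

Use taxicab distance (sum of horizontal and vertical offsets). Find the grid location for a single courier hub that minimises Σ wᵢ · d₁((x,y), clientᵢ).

(6, 9)

Manhattan distance separates: Σwᵢ(|x−xᵢ|+|y−yᵢ|) = Σwᵢ|x−xᵢ| + Σwᵢ|y−yᵢ|, so x and y are optimised independently as 1-D weighted medians.
Total weight W = 455; half = 227.5.
x-coordinate, sorted with cumulative weight:
  x=0 (Zone IV, w=10) cum 10
  x=1 (Zone I, w=30) cum 40
  x=5 (Zone VI, w=100) cum 140
  x=6 (Zone II, w=80) cum 220
  x=6 (Zone V, w=175) cum 395  ← median
  x=15 (Zone III, w=60) cum 455
⇒ x* = 6
y-coordinate, sorted with cumulative weight:
  y=6 (Zone V, w=175) cum 175
  y=9 (Zone VI, w=100) cum 275  ← median
  y=11 (Zone I, w=30) cum 305
  y=14 (Zone II, w=80) cum 385
  y=15 (Zone III, w=60) cum 445
  y=20 (Zone IV, w=10) cum 455
⇒ y* = 9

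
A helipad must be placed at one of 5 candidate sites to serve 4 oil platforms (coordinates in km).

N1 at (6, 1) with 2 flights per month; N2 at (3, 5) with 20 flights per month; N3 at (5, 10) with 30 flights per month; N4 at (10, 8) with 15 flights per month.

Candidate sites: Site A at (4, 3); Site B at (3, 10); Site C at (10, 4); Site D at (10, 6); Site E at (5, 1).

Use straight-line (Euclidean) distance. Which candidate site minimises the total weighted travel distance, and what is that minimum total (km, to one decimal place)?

Site B, total 288.2 km

Total weighted distance at each candidate:
  Site A (4, 3): total = 379.7
  Site B (3, 10): total = 288.2
  Site C (10, 4): total = 445.7
  Site D (10, 6): total = 376.3
  Site E (5, 1): total = 490.5
Minimum is at Site B with total 288.2 km.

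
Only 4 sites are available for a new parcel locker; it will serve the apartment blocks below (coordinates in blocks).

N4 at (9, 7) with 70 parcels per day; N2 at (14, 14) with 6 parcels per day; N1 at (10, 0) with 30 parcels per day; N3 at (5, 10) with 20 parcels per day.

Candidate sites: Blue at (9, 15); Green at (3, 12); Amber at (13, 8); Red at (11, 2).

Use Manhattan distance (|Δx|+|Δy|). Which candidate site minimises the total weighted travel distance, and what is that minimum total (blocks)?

Amber, total 922 blocks

Total weighted distance at each candidate:
  Blue (9, 15): total = 1256
  Green (3, 12): total = 1498
  Amber (13, 8): total = 922
  Red (11, 2): total = 950
Minimum is at Amber with total 922 blocks.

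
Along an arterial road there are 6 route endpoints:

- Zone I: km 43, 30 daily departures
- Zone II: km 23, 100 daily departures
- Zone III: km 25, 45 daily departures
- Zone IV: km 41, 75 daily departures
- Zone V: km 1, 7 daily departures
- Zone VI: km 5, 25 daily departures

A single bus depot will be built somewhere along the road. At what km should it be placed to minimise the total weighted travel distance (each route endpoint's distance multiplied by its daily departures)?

For a sum of weighted absolute distances on a line, the optimum is the weighted median (not the mean). Total weight W = 282; half-weight = 141.
Sort by position and accumulate weight:
  km 1 (Zone V, w=7) → cum 7
  km 5 (Zone VI, w=25) → cum 32
  km 23 (Zone II, w=100) → cum 132
  km 25 (Zone III, w=45) → cum 177  ≥ 141 → median here
  km 41 (Zone IV, w=75) → cum 252
  km 43 (Zone I, w=30) → cum 282
Optimal location: km 25.

x = 25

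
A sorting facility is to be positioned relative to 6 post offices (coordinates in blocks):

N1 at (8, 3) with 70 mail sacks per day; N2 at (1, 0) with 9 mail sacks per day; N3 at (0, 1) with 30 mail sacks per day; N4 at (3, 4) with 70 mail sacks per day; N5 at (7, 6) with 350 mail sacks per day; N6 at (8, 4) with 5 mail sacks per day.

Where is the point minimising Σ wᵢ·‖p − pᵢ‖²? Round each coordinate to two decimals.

(6.12, 4.94)

The minimiser of Σwᵢ‖p−pᵢ‖² is the weighted centroid p* = (Σwᵢpᵢ)/(Σwᵢ).
Σwᵢ = 534.
Σwᵢxᵢ = 70·8 + 9·1 + 30·0 + 70·3 + 350·7 + 5·8 = 3269.
Σwᵢyᵢ = 70·3 + 9·0 + 30·1 + 70·4 + 350·6 + 5·4 = 2640.
x* = 3269/534 = 6.12, y* = 2640/534 = 4.94.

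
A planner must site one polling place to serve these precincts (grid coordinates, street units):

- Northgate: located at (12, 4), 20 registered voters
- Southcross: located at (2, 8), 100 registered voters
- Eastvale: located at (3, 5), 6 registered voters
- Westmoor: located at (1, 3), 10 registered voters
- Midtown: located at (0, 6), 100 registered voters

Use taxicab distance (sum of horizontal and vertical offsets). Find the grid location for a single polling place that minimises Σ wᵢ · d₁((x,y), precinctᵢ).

(2, 6)

Manhattan distance separates: Σwᵢ(|x−xᵢ|+|y−yᵢ|) = Σwᵢ|x−xᵢ| + Σwᵢ|y−yᵢ|, so x and y are optimised independently as 1-D weighted medians.
Total weight W = 236; half = 118.
x-coordinate, sorted with cumulative weight:
  x=0 (Midtown, w=100) cum 100
  x=1 (Westmoor, w=10) cum 110
  x=2 (Southcross, w=100) cum 210  ← median
  x=3 (Eastvale, w=6) cum 216
  x=12 (Northgate, w=20) cum 236
⇒ x* = 2
y-coordinate, sorted with cumulative weight:
  y=3 (Westmoor, w=10) cum 10
  y=4 (Northgate, w=20) cum 30
  y=5 (Eastvale, w=6) cum 36
  y=6 (Midtown, w=100) cum 136  ← median
  y=8 (Southcross, w=100) cum 236
⇒ y* = 6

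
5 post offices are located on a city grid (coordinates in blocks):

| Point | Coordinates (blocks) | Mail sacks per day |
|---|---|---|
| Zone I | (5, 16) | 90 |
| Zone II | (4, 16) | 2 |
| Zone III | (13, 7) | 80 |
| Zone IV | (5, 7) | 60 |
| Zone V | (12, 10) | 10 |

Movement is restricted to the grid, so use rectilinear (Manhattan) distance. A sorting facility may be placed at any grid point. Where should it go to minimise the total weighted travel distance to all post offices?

Manhattan distance separates: Σwᵢ(|x−xᵢ|+|y−yᵢ|) = Σwᵢ|x−xᵢ| + Σwᵢ|y−yᵢ|, so x and y are optimised independently as 1-D weighted medians.
Total weight W = 242; half = 121.
x-coordinate, sorted with cumulative weight:
  x=4 (Zone II, w=2) cum 2
  x=5 (Zone I, w=90) cum 92
  x=5 (Zone IV, w=60) cum 152  ← median
  x=12 (Zone V, w=10) cum 162
  x=13 (Zone III, w=80) cum 242
⇒ x* = 5
y-coordinate, sorted with cumulative weight:
  y=7 (Zone III, w=80) cum 80
  y=7 (Zone IV, w=60) cum 140  ← median
  y=10 (Zone V, w=10) cum 150
  y=16 (Zone I, w=90) cum 240
  y=16 (Zone II, w=2) cum 242
⇒ y* = 7

(5, 7)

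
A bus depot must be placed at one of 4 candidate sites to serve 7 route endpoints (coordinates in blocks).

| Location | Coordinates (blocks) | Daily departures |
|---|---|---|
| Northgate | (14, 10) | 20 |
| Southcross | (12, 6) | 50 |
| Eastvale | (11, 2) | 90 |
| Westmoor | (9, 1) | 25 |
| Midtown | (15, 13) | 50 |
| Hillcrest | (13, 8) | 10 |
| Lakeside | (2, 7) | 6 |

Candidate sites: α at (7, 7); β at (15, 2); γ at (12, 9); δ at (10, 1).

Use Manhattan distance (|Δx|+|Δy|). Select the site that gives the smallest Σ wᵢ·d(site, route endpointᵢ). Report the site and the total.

γ, total 1647 blocks

Total weighted distance at each candidate:
  α (7, 7): total = 2310
  β (15, 2): total = 1803
  γ (12, 9): total = 1647
  δ (10, 1): total = 1849
Minimum is at γ with total 1647 blocks.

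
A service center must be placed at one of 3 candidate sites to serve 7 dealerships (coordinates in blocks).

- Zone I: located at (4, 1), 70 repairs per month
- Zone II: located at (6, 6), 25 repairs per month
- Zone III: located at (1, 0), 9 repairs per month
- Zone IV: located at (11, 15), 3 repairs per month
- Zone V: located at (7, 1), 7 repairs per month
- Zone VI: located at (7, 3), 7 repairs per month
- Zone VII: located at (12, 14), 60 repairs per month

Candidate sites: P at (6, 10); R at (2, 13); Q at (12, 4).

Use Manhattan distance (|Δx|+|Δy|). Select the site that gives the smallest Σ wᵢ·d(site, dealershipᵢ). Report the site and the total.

Total weighted distance at each candidate:
  P (6, 10): total = 1761
  R (2, 13): total = 2298
  Q (12, 4): total = 1839
Minimum is at P with total 1761 blocks.

P, total 1761 blocks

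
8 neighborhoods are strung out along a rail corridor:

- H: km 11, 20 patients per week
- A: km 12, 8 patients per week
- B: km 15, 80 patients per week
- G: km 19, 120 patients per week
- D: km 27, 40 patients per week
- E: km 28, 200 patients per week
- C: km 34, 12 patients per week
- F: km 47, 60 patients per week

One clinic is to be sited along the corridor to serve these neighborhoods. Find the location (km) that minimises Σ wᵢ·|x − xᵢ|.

For a sum of weighted absolute distances on a line, the optimum is the weighted median (not the mean). Total weight W = 540; half-weight = 270.
Sort by position and accumulate weight:
  km 11 (H, w=20) → cum 20
  km 12 (A, w=8) → cum 28
  km 15 (B, w=80) → cum 108
  km 19 (G, w=120) → cum 228
  km 27 (D, w=40) → cum 268
  km 28 (E, w=200) → cum 468  ≥ 270 → median here
  km 34 (C, w=12) → cum 480
  km 47 (F, w=60) → cum 540
Optimal location: km 28.

x = 28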